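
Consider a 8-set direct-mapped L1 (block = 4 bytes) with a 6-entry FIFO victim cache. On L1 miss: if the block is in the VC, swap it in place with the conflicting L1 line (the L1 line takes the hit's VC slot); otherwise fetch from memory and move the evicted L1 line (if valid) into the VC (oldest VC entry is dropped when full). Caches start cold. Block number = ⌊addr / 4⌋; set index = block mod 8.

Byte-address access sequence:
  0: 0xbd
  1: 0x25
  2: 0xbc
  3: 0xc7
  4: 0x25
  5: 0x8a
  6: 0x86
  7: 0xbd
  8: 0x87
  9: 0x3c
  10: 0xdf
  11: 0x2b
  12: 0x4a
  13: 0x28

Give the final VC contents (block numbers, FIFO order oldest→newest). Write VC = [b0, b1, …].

VC = [49, 9, 47, 15, 34, 18]

0: 0xbd (blk 47, set 7) → MISS  vc=[]
1: 0x25 (blk 9, set 1) → MISS  vc=[]
2: 0xbc (blk 47, set 7) → L1-HIT  vc=[]
3: 0xc7 (blk 49, set 1) → MISS  vc=[9]
4: 0x25 (blk 9, set 1) → VC-HIT  vc=[49]
5: 0x8a (blk 34, set 2) → MISS  vc=[49]
6: 0x86 (blk 33, set 1) → MISS  vc=[49, 9]
7: 0xbd (blk 47, set 7) → L1-HIT  vc=[49, 9]
8: 0x87 (blk 33, set 1) → L1-HIT  vc=[49, 9]
9: 0x3c (blk 15, set 7) → MISS  vc=[49, 9, 47]
10: 0xdf (blk 55, set 7) → MISS  vc=[49, 9, 47, 15]
11: 0x2b (blk 10, set 2) → MISS  vc=[49, 9, 47, 15, 34]
12: 0x4a (blk 18, set 2) → MISS  vc=[49, 9, 47, 15, 34, 10]
13: 0x28 (blk 10, set 2) → VC-HIT  vc=[49, 9, 47, 15, 34, 18]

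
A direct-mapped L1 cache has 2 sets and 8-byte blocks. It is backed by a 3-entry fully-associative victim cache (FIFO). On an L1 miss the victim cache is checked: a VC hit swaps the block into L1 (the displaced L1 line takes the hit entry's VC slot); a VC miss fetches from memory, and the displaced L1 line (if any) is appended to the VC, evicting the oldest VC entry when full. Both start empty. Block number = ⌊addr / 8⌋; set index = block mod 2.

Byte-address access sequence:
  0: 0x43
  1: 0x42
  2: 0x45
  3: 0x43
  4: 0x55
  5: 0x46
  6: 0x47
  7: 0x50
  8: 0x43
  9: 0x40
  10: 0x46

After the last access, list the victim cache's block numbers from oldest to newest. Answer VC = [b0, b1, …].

VC = [10]

  [0] addr=0x43 blk=8 s=0: MISS | VC []
  [1] addr=0x42 blk=8 s=0: L1-HIT | VC []
  [2] addr=0x45 blk=8 s=0: L1-HIT | VC []
  [3] addr=0x43 blk=8 s=0: L1-HIT | VC []
  [4] addr=0x55 blk=10 s=0: MISS | VC [8]
  [5] addr=0x46 blk=8 s=0: VC-HIT | VC [10]
  [6] addr=0x47 blk=8 s=0: L1-HIT | VC [10]
  [7] addr=0x50 blk=10 s=0: VC-HIT | VC [8]
  [8] addr=0x43 blk=8 s=0: VC-HIT | VC [10]
  [9] addr=0x40 blk=8 s=0: L1-HIT | VC [10]
  [10] addr=0x46 blk=8 s=0: L1-HIT | VC [10]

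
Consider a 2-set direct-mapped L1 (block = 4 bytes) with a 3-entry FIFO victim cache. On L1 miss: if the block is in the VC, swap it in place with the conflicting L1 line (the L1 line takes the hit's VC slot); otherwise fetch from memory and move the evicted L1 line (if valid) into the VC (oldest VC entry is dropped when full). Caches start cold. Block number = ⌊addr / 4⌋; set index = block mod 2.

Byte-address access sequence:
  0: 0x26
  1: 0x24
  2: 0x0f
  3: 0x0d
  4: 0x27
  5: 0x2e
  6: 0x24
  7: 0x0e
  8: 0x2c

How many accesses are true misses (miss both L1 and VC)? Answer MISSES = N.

  [0] addr=0x26 blk=9 s=1: MISS | VC []
  [1] addr=0x24 blk=9 s=1: L1-HIT | VC []
  [2] addr=0xf blk=3 s=1: MISS | VC [9]
  [3] addr=0xd blk=3 s=1: L1-HIT | VC [9]
  [4] addr=0x27 blk=9 s=1: VC-HIT | VC [3]
  [5] addr=0x2e blk=11 s=1: MISS | VC [3, 9]
  [6] addr=0x24 blk=9 s=1: VC-HIT | VC [3, 11]
  [7] addr=0xe blk=3 s=1: VC-HIT | VC [9, 11]
  [8] addr=0x2c blk=11 s=1: VC-HIT | VC [9, 3]

MISSES = 3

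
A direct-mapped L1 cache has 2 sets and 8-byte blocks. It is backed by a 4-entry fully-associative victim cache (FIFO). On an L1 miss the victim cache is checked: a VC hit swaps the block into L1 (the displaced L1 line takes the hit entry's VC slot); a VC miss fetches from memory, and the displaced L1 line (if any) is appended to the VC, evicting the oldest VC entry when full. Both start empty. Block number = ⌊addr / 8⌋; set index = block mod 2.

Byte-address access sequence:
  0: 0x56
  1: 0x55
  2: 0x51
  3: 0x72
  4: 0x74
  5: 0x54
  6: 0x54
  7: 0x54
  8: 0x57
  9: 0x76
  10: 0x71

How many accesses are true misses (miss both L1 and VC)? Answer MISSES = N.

  [0] addr=0x56 blk=10 s=0: MISS | VC []
  [1] addr=0x55 blk=10 s=0: L1-HIT | VC []
  [2] addr=0x51 blk=10 s=0: L1-HIT | VC []
  [3] addr=0x72 blk=14 s=0: MISS | VC [10]
  [4] addr=0x74 blk=14 s=0: L1-HIT | VC [10]
  [5] addr=0x54 blk=10 s=0: VC-HIT | VC [14]
  [6] addr=0x54 blk=10 s=0: L1-HIT | VC [14]
  [7] addr=0x54 blk=10 s=0: L1-HIT | VC [14]
  [8] addr=0x57 blk=10 s=0: L1-HIT | VC [14]
  [9] addr=0x76 blk=14 s=0: VC-HIT | VC [10]
  [10] addr=0x71 blk=14 s=0: L1-HIT | VC [10]

MISSES = 2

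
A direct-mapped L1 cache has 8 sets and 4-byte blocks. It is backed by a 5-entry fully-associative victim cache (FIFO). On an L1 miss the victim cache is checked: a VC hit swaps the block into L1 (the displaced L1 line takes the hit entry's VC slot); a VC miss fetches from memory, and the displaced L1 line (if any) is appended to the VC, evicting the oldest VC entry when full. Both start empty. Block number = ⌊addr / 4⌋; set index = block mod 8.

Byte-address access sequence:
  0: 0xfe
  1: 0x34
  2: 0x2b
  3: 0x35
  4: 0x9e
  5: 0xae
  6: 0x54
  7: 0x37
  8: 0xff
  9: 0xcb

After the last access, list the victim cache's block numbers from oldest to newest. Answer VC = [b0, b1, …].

  [0] addr=0xfe blk=63 s=7: MISS | VC []
  [1] addr=0x34 blk=13 s=5: MISS | VC []
  [2] addr=0x2b blk=10 s=2: MISS | VC []
  [3] addr=0x35 blk=13 s=5: L1-HIT | VC []
  [4] addr=0x9e blk=39 s=7: MISS | VC [63]
  [5] addr=0xae blk=43 s=3: MISS | VC [63]
  [6] addr=0x54 blk=21 s=5: MISS | VC [63, 13]
  [7] addr=0x37 blk=13 s=5: VC-HIT | VC [63, 21]
  [8] addr=0xff blk=63 s=7: VC-HIT | VC [39, 21]
  [9] addr=0xcb blk=50 s=2: MISS | VC [39, 21, 10]

VC = [39, 21, 10]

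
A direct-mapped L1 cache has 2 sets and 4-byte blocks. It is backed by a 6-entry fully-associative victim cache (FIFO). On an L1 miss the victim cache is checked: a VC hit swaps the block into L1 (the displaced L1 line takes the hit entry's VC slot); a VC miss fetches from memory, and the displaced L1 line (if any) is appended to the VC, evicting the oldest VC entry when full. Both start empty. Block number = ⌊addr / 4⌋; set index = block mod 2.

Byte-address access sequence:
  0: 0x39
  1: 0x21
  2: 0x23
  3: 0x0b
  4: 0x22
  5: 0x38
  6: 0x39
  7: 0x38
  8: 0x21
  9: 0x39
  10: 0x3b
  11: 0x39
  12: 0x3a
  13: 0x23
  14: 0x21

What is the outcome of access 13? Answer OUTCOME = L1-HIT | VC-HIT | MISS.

OUTCOME = VC-HIT

  [0] addr=0x39 blk=14 s=0: MISS | VC []
  [1] addr=0x21 blk=8 s=0: MISS | VC [14]
  [2] addr=0x23 blk=8 s=0: L1-HIT | VC [14]
  [3] addr=0xb blk=2 s=0: MISS | VC [14, 8]
  [4] addr=0x22 blk=8 s=0: VC-HIT | VC [14, 2]
  [5] addr=0x38 blk=14 s=0: VC-HIT | VC [8, 2]
  [6] addr=0x39 blk=14 s=0: L1-HIT | VC [8, 2]
  [7] addr=0x38 blk=14 s=0: L1-HIT | VC [8, 2]
  [8] addr=0x21 blk=8 s=0: VC-HIT | VC [14, 2]
  [9] addr=0x39 blk=14 s=0: VC-HIT | VC [8, 2]
  [10] addr=0x3b blk=14 s=0: L1-HIT | VC [8, 2]
  [11] addr=0x39 blk=14 s=0: L1-HIT | VC [8, 2]
  [12] addr=0x3a blk=14 s=0: L1-HIT | VC [8, 2]
  [13] addr=0x23 blk=8 s=0: VC-HIT | VC [14, 2]
  [14] addr=0x21 blk=8 s=0: L1-HIT | VC [14, 2]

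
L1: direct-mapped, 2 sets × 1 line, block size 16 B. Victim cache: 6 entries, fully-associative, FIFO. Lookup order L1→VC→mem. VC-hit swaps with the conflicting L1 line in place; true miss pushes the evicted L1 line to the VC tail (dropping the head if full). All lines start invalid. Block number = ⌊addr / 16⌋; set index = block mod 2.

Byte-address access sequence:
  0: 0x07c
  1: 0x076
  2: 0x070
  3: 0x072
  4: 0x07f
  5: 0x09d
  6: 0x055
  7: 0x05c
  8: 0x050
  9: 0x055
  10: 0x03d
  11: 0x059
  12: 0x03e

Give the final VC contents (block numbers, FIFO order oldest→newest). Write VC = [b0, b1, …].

VC = [7, 9, 5]

#0 0x7c→b7/s1 MISS; vc=[]
#1 0x76→b7/s1 L1-HIT; vc=[]
#2 0x70→b7/s1 L1-HIT; vc=[]
#3 0x72→b7/s1 L1-HIT; vc=[]
#4 0x7f→b7/s1 L1-HIT; vc=[]
#5 0x9d→b9/s1 MISS; vc=[7]
#6 0x55→b5/s1 MISS; vc=[7,9]
#7 0x5c→b5/s1 L1-HIT; vc=[7,9]
#8 0x50→b5/s1 L1-HIT; vc=[7,9]
#9 0x55→b5/s1 L1-HIT; vc=[7,9]
#10 0x3d→b3/s1 MISS; vc=[7,9,5]
#11 0x59→b5/s1 VC-HIT; vc=[7,9,3]
#12 0x3e→b3/s1 VC-HIT; vc=[7,9,5]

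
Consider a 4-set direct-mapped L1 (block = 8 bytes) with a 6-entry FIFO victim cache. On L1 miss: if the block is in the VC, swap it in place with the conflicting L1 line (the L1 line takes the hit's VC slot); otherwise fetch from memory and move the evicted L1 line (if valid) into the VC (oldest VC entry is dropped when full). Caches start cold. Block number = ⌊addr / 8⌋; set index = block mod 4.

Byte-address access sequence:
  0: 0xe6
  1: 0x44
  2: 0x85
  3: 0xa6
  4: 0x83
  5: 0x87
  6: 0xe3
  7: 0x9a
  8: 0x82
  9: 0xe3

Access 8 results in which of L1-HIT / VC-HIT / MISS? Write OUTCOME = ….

  [0] addr=0xe6 blk=28 s=0: MISS | VC []
  [1] addr=0x44 blk=8 s=0: MISS | VC [28]
  [2] addr=0x85 blk=16 s=0: MISS | VC [28, 8]
  [3] addr=0xa6 blk=20 s=0: MISS | VC [28, 8, 16]
  [4] addr=0x83 blk=16 s=0: VC-HIT | VC [28, 8, 20]
  [5] addr=0x87 blk=16 s=0: L1-HIT | VC [28, 8, 20]
  [6] addr=0xe3 blk=28 s=0: VC-HIT | VC [16, 8, 20]
  [7] addr=0x9a blk=19 s=3: MISS | VC [16, 8, 20]
  [8] addr=0x82 blk=16 s=0: VC-HIT | VC [28, 8, 20]
  [9] addr=0xe3 blk=28 s=0: VC-HIT | VC [16, 8, 20]

OUTCOME = VC-HIT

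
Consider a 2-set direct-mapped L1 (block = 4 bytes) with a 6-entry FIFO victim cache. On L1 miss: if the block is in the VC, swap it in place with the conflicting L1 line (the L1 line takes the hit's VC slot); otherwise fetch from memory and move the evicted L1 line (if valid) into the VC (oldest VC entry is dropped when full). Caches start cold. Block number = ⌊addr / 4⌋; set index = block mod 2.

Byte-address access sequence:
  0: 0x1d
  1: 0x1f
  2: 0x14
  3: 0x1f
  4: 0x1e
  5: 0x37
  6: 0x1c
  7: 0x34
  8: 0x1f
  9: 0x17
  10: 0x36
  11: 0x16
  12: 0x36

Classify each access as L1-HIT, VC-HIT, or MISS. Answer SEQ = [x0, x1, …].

SEQ = [MISS, L1-HIT, MISS, VC-HIT, L1-HIT, MISS, VC-HIT, VC-HIT, VC-HIT, VC-HIT, VC-HIT, VC-HIT, VC-HIT]

#0 0x1d→b7/s1 MISS; vc=[]
#1 0x1f→b7/s1 L1-HIT; vc=[]
#2 0x14→b5/s1 MISS; vc=[7]
#3 0x1f→b7/s1 VC-HIT; vc=[5]
#4 0x1e→b7/s1 L1-HIT; vc=[5]
#5 0x37→b13/s1 MISS; vc=[5,7]
#6 0x1c→b7/s1 VC-HIT; vc=[5,13]
#7 0x34→b13/s1 VC-HIT; vc=[5,7]
#8 0x1f→b7/s1 VC-HIT; vc=[5,13]
#9 0x17→b5/s1 VC-HIT; vc=[7,13]
#10 0x36→b13/s1 VC-HIT; vc=[7,5]
#11 0x16→b5/s1 VC-HIT; vc=[7,13]
#12 0x36→b13/s1 VC-HIT; vc=[7,5]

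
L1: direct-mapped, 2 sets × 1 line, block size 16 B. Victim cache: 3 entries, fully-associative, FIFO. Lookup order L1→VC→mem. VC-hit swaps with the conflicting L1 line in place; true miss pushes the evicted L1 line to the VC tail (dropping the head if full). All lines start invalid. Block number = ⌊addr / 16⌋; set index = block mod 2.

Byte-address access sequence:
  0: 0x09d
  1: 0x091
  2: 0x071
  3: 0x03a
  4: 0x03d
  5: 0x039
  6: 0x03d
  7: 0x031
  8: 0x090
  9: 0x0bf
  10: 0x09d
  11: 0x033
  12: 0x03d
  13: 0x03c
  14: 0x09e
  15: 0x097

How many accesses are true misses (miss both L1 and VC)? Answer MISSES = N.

MISSES = 4

#0 0x9d→b9/s1 MISS; vc=[]
#1 0x91→b9/s1 L1-HIT; vc=[]
#2 0x71→b7/s1 MISS; vc=[9]
#3 0x3a→b3/s1 MISS; vc=[9,7]
#4 0x3d→b3/s1 L1-HIT; vc=[9,7]
#5 0x39→b3/s1 L1-HIT; vc=[9,7]
#6 0x3d→b3/s1 L1-HIT; vc=[9,7]
#7 0x31→b3/s1 L1-HIT; vc=[9,7]
#8 0x90→b9/s1 VC-HIT; vc=[3,7]
#9 0xbf→b11/s1 MISS; vc=[3,7,9]
#10 0x9d→b9/s1 VC-HIT; vc=[3,7,11]
#11 0x33→b3/s1 VC-HIT; vc=[9,7,11]
#12 0x3d→b3/s1 L1-HIT; vc=[9,7,11]
#13 0x3c→b3/s1 L1-HIT; vc=[9,7,11]
#14 0x9e→b9/s1 VC-HIT; vc=[3,7,11]
#15 0x97→b9/s1 L1-HIT; vc=[3,7,11]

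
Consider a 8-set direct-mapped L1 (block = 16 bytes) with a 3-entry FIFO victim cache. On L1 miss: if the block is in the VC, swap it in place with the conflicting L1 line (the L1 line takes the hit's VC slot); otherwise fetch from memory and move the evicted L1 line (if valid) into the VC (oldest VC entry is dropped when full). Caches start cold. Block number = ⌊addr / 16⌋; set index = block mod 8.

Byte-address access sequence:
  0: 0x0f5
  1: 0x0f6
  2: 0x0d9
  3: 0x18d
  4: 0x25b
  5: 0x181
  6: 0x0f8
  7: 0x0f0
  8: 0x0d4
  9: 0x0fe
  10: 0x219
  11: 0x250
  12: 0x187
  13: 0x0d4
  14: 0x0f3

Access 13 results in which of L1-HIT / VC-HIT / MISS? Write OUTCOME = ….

OUTCOME = VC-HIT

  [0] addr=0xf5 blk=15 s=7: MISS | VC []
  [1] addr=0xf6 blk=15 s=7: L1-HIT | VC []
  [2] addr=0xd9 blk=13 s=5: MISS | VC []
  [3] addr=0x18d blk=24 s=0: MISS | VC []
  [4] addr=0x25b blk=37 s=5: MISS | VC [13]
  [5] addr=0x181 blk=24 s=0: L1-HIT | VC [13]
  [6] addr=0xf8 blk=15 s=7: L1-HIT | VC [13]
  [7] addr=0xf0 blk=15 s=7: L1-HIT | VC [13]
  [8] addr=0xd4 blk=13 s=5: VC-HIT | VC [37]
  [9] addr=0xfe blk=15 s=7: L1-HIT | VC [37]
  [10] addr=0x219 blk=33 s=1: MISS | VC [37]
  [11] addr=0x250 blk=37 s=5: VC-HIT | VC [13]
  [12] addr=0x187 blk=24 s=0: L1-HIT | VC [13]
  [13] addr=0xd4 blk=13 s=5: VC-HIT | VC [37]
  [14] addr=0xf3 blk=15 s=7: L1-HIT | VC [37]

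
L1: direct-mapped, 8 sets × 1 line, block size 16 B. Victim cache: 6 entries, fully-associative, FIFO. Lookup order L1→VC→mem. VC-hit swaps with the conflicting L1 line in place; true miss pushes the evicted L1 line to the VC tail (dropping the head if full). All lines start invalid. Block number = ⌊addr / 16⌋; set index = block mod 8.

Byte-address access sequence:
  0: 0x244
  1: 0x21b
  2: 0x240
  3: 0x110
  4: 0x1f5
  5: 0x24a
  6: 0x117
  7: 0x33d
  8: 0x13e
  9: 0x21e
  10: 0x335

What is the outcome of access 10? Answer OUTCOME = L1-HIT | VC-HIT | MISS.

  [0] addr=0x244 blk=36 s=4: MISS | VC []
  [1] addr=0x21b blk=33 s=1: MISS | VC []
  [2] addr=0x240 blk=36 s=4: L1-HIT | VC []
  [3] addr=0x110 blk=17 s=1: MISS | VC [33]
  [4] addr=0x1f5 blk=31 s=7: MISS | VC [33]
  [5] addr=0x24a blk=36 s=4: L1-HIT | VC [33]
  [6] addr=0x117 blk=17 s=1: L1-HIT | VC [33]
  [7] addr=0x33d blk=51 s=3: MISS | VC [33]
  [8] addr=0x13e blk=19 s=3: MISS | VC [33, 51]
  [9] addr=0x21e blk=33 s=1: VC-HIT | VC [17, 51]
  [10] addr=0x335 blk=51 s=3: VC-HIT | VC [17, 19]

OUTCOME = VC-HIT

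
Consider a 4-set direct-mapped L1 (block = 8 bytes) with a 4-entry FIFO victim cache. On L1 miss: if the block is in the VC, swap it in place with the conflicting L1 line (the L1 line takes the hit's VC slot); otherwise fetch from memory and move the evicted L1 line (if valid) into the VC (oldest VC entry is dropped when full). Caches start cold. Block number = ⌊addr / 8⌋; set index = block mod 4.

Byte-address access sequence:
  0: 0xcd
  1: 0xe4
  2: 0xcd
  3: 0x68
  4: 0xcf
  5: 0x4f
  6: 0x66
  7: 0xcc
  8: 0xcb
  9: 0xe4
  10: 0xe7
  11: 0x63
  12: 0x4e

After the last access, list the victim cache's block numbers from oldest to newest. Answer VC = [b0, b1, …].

#0 0xcd→b25/s1 MISS; vc=[]
#1 0xe4→b28/s0 MISS; vc=[]
#2 0xcd→b25/s1 L1-HIT; vc=[]
#3 0x68→b13/s1 MISS; vc=[25]
#4 0xcf→b25/s1 VC-HIT; vc=[13]
#5 0x4f→b9/s1 MISS; vc=[13,25]
#6 0x66→b12/s0 MISS; vc=[13,25,28]
#7 0xcc→b25/s1 VC-HIT; vc=[13,9,28]
#8 0xcb→b25/s1 L1-HIT; vc=[13,9,28]
#9 0xe4→b28/s0 VC-HIT; vc=[13,9,12]
#10 0xe7→b28/s0 L1-HIT; vc=[13,9,12]
#11 0x63→b12/s0 VC-HIT; vc=[13,9,28]
#12 0x4e→b9/s1 VC-HIT; vc=[13,25,28]

VC = [13, 25, 28]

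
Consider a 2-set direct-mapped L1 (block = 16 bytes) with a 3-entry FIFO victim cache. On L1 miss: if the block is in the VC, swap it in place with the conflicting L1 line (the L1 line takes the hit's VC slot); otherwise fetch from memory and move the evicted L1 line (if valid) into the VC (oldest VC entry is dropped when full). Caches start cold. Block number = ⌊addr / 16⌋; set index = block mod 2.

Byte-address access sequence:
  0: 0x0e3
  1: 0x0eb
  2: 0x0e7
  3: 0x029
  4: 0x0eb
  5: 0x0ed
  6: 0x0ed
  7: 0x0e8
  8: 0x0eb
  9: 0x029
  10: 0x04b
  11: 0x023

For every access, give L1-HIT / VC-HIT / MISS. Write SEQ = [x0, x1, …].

  [0] addr=0xe3 blk=14 s=0: MISS | VC []
  [1] addr=0xeb blk=14 s=0: L1-HIT | VC []
  [2] addr=0xe7 blk=14 s=0: L1-HIT | VC []
  [3] addr=0x29 blk=2 s=0: MISS | VC [14]
  [4] addr=0xeb blk=14 s=0: VC-HIT | VC [2]
  [5] addr=0xed blk=14 s=0: L1-HIT | VC [2]
  [6] addr=0xed blk=14 s=0: L1-HIT | VC [2]
  [7] addr=0xe8 blk=14 s=0: L1-HIT | VC [2]
  [8] addr=0xeb blk=14 s=0: L1-HIT | VC [2]
  [9] addr=0x29 blk=2 s=0: VC-HIT | VC [14]
  [10] addr=0x4b blk=4 s=0: MISS | VC [14, 2]
  [11] addr=0x23 blk=2 s=0: VC-HIT | VC [14, 4]

SEQ = [MISS, L1-HIT, L1-HIT, MISS, VC-HIT, L1-HIT, L1-HIT, L1-HIT, L1-HIT, VC-HIT, MISS, VC-HIT]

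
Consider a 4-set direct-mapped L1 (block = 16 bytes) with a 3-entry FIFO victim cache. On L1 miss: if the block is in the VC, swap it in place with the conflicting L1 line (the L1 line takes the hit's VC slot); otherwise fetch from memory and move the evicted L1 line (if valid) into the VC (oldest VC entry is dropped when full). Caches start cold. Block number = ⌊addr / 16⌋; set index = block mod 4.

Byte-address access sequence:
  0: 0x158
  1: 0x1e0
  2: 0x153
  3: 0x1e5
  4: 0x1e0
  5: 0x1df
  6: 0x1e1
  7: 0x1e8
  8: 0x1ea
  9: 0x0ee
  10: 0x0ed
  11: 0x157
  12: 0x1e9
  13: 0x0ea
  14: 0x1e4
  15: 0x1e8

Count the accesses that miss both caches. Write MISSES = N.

MISSES = 4

#0 0x158→b21/s1 MISS; vc=[]
#1 0x1e0→b30/s2 MISS; vc=[]
#2 0x153→b21/s1 L1-HIT; vc=[]
#3 0x1e5→b30/s2 L1-HIT; vc=[]
#4 0x1e0→b30/s2 L1-HIT; vc=[]
#5 0x1df→b29/s1 MISS; vc=[21]
#6 0x1e1→b30/s2 L1-HIT; vc=[21]
#7 0x1e8→b30/s2 L1-HIT; vc=[21]
#8 0x1ea→b30/s2 L1-HIT; vc=[21]
#9 0xee→b14/s2 MISS; vc=[21,30]
#10 0xed→b14/s2 L1-HIT; vc=[21,30]
#11 0x157→b21/s1 VC-HIT; vc=[29,30]
#12 0x1e9→b30/s2 VC-HIT; vc=[29,14]
#13 0xea→b14/s2 VC-HIT; vc=[29,30]
#14 0x1e4→b30/s2 VC-HIT; vc=[29,14]
#15 0x1e8→b30/s2 L1-HIT; vc=[29,14]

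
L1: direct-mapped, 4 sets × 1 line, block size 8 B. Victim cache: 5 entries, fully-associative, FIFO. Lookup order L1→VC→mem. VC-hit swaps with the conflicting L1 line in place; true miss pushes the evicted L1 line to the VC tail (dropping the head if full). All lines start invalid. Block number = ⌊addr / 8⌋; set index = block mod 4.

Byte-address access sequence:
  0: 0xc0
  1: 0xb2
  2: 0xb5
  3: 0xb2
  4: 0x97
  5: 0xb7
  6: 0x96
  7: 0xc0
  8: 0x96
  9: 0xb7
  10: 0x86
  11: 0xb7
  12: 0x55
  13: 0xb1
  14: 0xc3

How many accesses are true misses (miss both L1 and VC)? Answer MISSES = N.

  [0] addr=0xc0 blk=24 s=0: MISS | VC []
  [1] addr=0xb2 blk=22 s=2: MISS | VC []
  [2] addr=0xb5 blk=22 s=2: L1-HIT | VC []
  [3] addr=0xb2 blk=22 s=2: L1-HIT | VC []
  [4] addr=0x97 blk=18 s=2: MISS | VC [22]
  [5] addr=0xb7 blk=22 s=2: VC-HIT | VC [18]
  [6] addr=0x96 blk=18 s=2: VC-HIT | VC [22]
  [7] addr=0xc0 blk=24 s=0: L1-HIT | VC [22]
  [8] addr=0x96 blk=18 s=2: L1-HIT | VC [22]
  [9] addr=0xb7 blk=22 s=2: VC-HIT | VC [18]
  [10] addr=0x86 blk=16 s=0: MISS | VC [18, 24]
  [11] addr=0xb7 blk=22 s=2: L1-HIT | VC [18, 24]
  [12] addr=0x55 blk=10 s=2: MISS | VC [18, 24, 22]
  [13] addr=0xb1 blk=22 s=2: VC-HIT | VC [18, 24, 10]
  [14] addr=0xc3 blk=24 s=0: VC-HIT | VC [18, 16, 10]

MISSES = 5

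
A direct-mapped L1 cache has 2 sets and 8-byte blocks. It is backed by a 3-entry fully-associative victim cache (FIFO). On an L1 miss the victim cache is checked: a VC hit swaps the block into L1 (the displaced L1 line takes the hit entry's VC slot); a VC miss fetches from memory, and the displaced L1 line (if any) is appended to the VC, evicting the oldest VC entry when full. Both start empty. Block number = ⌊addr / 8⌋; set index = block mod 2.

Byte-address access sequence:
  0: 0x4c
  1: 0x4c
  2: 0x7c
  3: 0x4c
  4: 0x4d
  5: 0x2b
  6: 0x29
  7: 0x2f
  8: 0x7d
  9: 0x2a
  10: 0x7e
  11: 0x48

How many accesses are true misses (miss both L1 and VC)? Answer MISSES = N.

#0 0x4c→b9/s1 MISS; vc=[]
#1 0x4c→b9/s1 L1-HIT; vc=[]
#2 0x7c→b15/s1 MISS; vc=[9]
#3 0x4c→b9/s1 VC-HIT; vc=[15]
#4 0x4d→b9/s1 L1-HIT; vc=[15]
#5 0x2b→b5/s1 MISS; vc=[15,9]
#6 0x29→b5/s1 L1-HIT; vc=[15,9]
#7 0x2f→b5/s1 L1-HIT; vc=[15,9]
#8 0x7d→b15/s1 VC-HIT; vc=[5,9]
#9 0x2a→b5/s1 VC-HIT; vc=[15,9]
#10 0x7e→b15/s1 VC-HIT; vc=[5,9]
#11 0x48→b9/s1 VC-HIT; vc=[5,15]

MISSES = 3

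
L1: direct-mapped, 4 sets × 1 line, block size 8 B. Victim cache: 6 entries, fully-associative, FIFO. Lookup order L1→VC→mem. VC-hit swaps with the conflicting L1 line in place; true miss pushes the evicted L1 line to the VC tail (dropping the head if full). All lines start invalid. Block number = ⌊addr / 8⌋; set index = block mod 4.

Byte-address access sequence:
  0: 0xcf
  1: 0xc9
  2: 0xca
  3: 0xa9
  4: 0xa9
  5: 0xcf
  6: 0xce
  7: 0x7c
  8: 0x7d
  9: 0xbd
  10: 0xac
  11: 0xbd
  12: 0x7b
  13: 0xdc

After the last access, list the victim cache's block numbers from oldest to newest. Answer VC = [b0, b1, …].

VC = [25, 23, 15]

#0 0xcf→b25/s1 MISS; vc=[]
#1 0xc9→b25/s1 L1-HIT; vc=[]
#2 0xca→b25/s1 L1-HIT; vc=[]
#3 0xa9→b21/s1 MISS; vc=[25]
#4 0xa9→b21/s1 L1-HIT; vc=[25]
#5 0xcf→b25/s1 VC-HIT; vc=[21]
#6 0xce→b25/s1 L1-HIT; vc=[21]
#7 0x7c→b15/s3 MISS; vc=[21]
#8 0x7d→b15/s3 L1-HIT; vc=[21]
#9 0xbd→b23/s3 MISS; vc=[21,15]
#10 0xac→b21/s1 VC-HIT; vc=[25,15]
#11 0xbd→b23/s3 L1-HIT; vc=[25,15]
#12 0x7b→b15/s3 VC-HIT; vc=[25,23]
#13 0xdc→b27/s3 MISS; vc=[25,23,15]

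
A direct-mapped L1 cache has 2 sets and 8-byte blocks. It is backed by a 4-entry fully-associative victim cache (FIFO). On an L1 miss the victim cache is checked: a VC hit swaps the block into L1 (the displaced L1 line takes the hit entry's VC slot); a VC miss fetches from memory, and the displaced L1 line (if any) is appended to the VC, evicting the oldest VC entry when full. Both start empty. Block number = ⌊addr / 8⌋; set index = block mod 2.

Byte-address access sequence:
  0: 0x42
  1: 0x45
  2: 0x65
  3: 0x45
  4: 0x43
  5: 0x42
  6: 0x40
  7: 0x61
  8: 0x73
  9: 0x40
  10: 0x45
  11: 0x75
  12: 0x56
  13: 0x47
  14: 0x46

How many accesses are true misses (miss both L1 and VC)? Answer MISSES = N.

MISSES = 4

  [0] addr=0x42 blk=8 s=0: MISS | VC []
  [1] addr=0x45 blk=8 s=0: L1-HIT | VC []
  [2] addr=0x65 blk=12 s=0: MISS | VC [8]
  [3] addr=0x45 blk=8 s=0: VC-HIT | VC [12]
  [4] addr=0x43 blk=8 s=0: L1-HIT | VC [12]
  [5] addr=0x42 blk=8 s=0: L1-HIT | VC [12]
  [6] addr=0x40 blk=8 s=0: L1-HIT | VC [12]
  [7] addr=0x61 blk=12 s=0: VC-HIT | VC [8]
  [8] addr=0x73 blk=14 s=0: MISS | VC [8, 12]
  [9] addr=0x40 blk=8 s=0: VC-HIT | VC [14, 12]
  [10] addr=0x45 blk=8 s=0: L1-HIT | VC [14, 12]
  [11] addr=0x75 blk=14 s=0: VC-HIT | VC [8, 12]
  [12] addr=0x56 blk=10 s=0: MISS | VC [8, 12, 14]
  [13] addr=0x47 blk=8 s=0: VC-HIT | VC [10, 12, 14]
  [14] addr=0x46 blk=8 s=0: L1-HIT | VC [10, 12, 14]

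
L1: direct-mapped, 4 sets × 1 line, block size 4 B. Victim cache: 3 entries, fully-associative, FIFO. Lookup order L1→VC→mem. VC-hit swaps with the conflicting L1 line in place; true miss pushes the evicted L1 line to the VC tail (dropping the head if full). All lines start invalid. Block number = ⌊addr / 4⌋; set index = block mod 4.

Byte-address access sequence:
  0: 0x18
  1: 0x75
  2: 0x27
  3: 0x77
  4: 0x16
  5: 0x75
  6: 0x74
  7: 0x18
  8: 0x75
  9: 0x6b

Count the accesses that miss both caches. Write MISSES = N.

  [0] addr=0x18 blk=6 s=2: MISS | VC []
  [1] addr=0x75 blk=29 s=1: MISS | VC []
  [2] addr=0x27 blk=9 s=1: MISS | VC [29]
  [3] addr=0x77 blk=29 s=1: VC-HIT | VC [9]
  [4] addr=0x16 blk=5 s=1: MISS | VC [9, 29]
  [5] addr=0x75 blk=29 s=1: VC-HIT | VC [9, 5]
  [6] addr=0x74 blk=29 s=1: L1-HIT | VC [9, 5]
  [7] addr=0x18 blk=6 s=2: L1-HIT | VC [9, 5]
  [8] addr=0x75 blk=29 s=1: L1-HIT | VC [9, 5]
  [9] addr=0x6b blk=26 s=2: MISS | VC [9, 5, 6]

MISSES = 5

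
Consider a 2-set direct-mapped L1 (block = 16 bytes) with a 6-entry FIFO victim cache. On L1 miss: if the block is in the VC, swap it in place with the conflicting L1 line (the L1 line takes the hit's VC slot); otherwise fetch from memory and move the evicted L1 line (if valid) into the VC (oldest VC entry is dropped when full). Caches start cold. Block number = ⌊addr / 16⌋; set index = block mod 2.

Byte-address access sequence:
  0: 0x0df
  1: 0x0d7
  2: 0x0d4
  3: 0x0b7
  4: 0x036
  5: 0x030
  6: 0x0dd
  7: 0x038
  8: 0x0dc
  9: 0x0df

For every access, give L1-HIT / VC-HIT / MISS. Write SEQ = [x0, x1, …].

SEQ = [MISS, L1-HIT, L1-HIT, MISS, MISS, L1-HIT, VC-HIT, VC-HIT, VC-HIT, L1-HIT]

0: 0xdf (blk 13, set 1) → MISS  vc=[]
1: 0xd7 (blk 13, set 1) → L1-HIT  vc=[]
2: 0xd4 (blk 13, set 1) → L1-HIT  vc=[]
3: 0xb7 (blk 11, set 1) → MISS  vc=[13]
4: 0x36 (blk 3, set 1) → MISS  vc=[13, 11]
5: 0x30 (blk 3, set 1) → L1-HIT  vc=[13, 11]
6: 0xdd (blk 13, set 1) → VC-HIT  vc=[3, 11]
7: 0x38 (blk 3, set 1) → VC-HIT  vc=[13, 11]
8: 0xdc (blk 13, set 1) → VC-HIT  vc=[3, 11]
9: 0xdf (blk 13, set 1) → L1-HIT  vc=[3, 11]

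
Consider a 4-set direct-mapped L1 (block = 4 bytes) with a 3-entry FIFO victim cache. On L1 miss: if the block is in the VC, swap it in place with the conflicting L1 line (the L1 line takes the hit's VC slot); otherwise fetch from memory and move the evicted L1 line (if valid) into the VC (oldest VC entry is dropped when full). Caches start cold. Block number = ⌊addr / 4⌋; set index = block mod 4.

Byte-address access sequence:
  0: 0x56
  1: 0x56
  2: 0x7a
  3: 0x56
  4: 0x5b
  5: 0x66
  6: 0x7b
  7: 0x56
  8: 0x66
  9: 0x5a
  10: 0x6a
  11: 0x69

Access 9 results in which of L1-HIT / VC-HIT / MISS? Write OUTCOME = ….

OUTCOME = VC-HIT

0: 0x56 (blk 21, set 1) → MISS  vc=[]
1: 0x56 (blk 21, set 1) → L1-HIT  vc=[]
2: 0x7a (blk 30, set 2) → MISS  vc=[]
3: 0x56 (blk 21, set 1) → L1-HIT  vc=[]
4: 0x5b (blk 22, set 2) → MISS  vc=[30]
5: 0x66 (blk 25, set 1) → MISS  vc=[30, 21]
6: 0x7b (blk 30, set 2) → VC-HIT  vc=[22, 21]
7: 0x56 (blk 21, set 1) → VC-HIT  vc=[22, 25]
8: 0x66 (blk 25, set 1) → VC-HIT  vc=[22, 21]
9: 0x5a (blk 22, set 2) → VC-HIT  vc=[30, 21]
10: 0x6a (blk 26, set 2) → MISS  vc=[30, 21, 22]
11: 0x69 (blk 26, set 2) → L1-HIT  vc=[30, 21, 22]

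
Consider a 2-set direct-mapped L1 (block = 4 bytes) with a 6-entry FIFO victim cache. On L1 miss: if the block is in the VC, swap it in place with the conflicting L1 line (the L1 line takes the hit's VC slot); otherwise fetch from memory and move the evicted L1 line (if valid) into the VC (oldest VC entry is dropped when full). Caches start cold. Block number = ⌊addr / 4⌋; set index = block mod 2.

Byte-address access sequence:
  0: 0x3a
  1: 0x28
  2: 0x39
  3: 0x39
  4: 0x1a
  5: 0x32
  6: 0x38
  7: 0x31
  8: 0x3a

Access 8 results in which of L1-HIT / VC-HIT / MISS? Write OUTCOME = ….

OUTCOME = VC-HIT

  [0] addr=0x3a blk=14 s=0: MISS | VC []
  [1] addr=0x28 blk=10 s=0: MISS | VC [14]
  [2] addr=0x39 blk=14 s=0: VC-HIT | VC [10]
  [3] addr=0x39 blk=14 s=0: L1-HIT | VC [10]
  [4] addr=0x1a blk=6 s=0: MISS | VC [10, 14]
  [5] addr=0x32 blk=12 s=0: MISS | VC [10, 14, 6]
  [6] addr=0x38 blk=14 s=0: VC-HIT | VC [10, 12, 6]
  [7] addr=0x31 blk=12 s=0: VC-HIT | VC [10, 14, 6]
  [8] addr=0x3a blk=14 s=0: VC-HIT | VC [10, 12, 6]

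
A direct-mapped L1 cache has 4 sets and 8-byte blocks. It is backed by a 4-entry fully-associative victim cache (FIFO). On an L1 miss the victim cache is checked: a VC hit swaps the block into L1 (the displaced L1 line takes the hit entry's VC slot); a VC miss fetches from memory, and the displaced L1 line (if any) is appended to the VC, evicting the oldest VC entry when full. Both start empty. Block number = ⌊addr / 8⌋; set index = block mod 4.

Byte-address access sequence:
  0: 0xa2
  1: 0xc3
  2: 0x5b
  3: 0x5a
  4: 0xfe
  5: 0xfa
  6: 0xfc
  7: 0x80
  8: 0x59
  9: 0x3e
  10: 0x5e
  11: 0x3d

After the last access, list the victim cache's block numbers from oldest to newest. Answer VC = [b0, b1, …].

VC = [20, 31, 24, 11]

#0 0xa2→b20/s0 MISS; vc=[]
#1 0xc3→b24/s0 MISS; vc=[20]
#2 0x5b→b11/s3 MISS; vc=[20]
#3 0x5a→b11/s3 L1-HIT; vc=[20]
#4 0xfe→b31/s3 MISS; vc=[20,11]
#5 0xfa→b31/s3 L1-HIT; vc=[20,11]
#6 0xfc→b31/s3 L1-HIT; vc=[20,11]
#7 0x80→b16/s0 MISS; vc=[20,11,24]
#8 0x59→b11/s3 VC-HIT; vc=[20,31,24]
#9 0x3e→b7/s3 MISS; vc=[20,31,24,11]
#10 0x5e→b11/s3 VC-HIT; vc=[20,31,24,7]
#11 0x3d→b7/s3 VC-HIT; vc=[20,31,24,11]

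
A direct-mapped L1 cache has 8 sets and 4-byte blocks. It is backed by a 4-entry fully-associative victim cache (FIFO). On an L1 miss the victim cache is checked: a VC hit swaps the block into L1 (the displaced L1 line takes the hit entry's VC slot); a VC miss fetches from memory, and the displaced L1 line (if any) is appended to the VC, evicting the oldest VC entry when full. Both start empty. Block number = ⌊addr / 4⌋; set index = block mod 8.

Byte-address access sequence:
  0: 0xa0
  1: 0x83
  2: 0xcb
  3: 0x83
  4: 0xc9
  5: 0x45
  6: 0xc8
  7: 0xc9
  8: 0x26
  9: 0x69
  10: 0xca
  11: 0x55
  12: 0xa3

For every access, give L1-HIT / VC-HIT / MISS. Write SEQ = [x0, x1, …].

SEQ = [MISS, MISS, MISS, L1-HIT, L1-HIT, MISS, L1-HIT, L1-HIT, MISS, MISS, VC-HIT, MISS, VC-HIT]

  [0] addr=0xa0 blk=40 s=0: MISS | VC []
  [1] addr=0x83 blk=32 s=0: MISS | VC [40]
  [2] addr=0xcb blk=50 s=2: MISS | VC [40]
  [3] addr=0x83 blk=32 s=0: L1-HIT | VC [40]
  [4] addr=0xc9 blk=50 s=2: L1-HIT | VC [40]
  [5] addr=0x45 blk=17 s=1: MISS | VC [40]
  [6] addr=0xc8 blk=50 s=2: L1-HIT | VC [40]
  [7] addr=0xc9 blk=50 s=2: L1-HIT | VC [40]
  [8] addr=0x26 blk=9 s=1: MISS | VC [40, 17]
  [9] addr=0x69 blk=26 s=2: MISS | VC [40, 17, 50]
  [10] addr=0xca blk=50 s=2: VC-HIT | VC [40, 17, 26]
  [11] addr=0x55 blk=21 s=5: MISS | VC [40, 17, 26]
  [12] addr=0xa3 blk=40 s=0: VC-HIT | VC [32, 17, 26]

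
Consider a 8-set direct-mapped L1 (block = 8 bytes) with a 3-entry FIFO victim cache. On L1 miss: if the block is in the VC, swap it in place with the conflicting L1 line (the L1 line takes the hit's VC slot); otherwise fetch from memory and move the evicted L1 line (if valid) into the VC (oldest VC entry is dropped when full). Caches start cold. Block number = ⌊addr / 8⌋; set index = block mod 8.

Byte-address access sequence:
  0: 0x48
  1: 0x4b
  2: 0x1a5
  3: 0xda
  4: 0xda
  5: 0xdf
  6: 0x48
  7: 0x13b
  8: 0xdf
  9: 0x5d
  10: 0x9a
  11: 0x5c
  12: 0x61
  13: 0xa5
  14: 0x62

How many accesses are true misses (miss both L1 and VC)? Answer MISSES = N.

MISSES = 8

0: 0x48 (blk 9, set 1) → MISS  vc=[]
1: 0x4b (blk 9, set 1) → L1-HIT  vc=[]
2: 0x1a5 (blk 52, set 4) → MISS  vc=[]
3: 0xda (blk 27, set 3) → MISS  vc=[]
4: 0xda (blk 27, set 3) → L1-HIT  vc=[]
5: 0xdf (blk 27, set 3) → L1-HIT  vc=[]
6: 0x48 (blk 9, set 1) → L1-HIT  vc=[]
7: 0x13b (blk 39, set 7) → MISS  vc=[]
8: 0xdf (blk 27, set 3) → L1-HIT  vc=[]
9: 0x5d (blk 11, set 3) → MISS  vc=[27]
10: 0x9a (blk 19, set 3) → MISS  vc=[27, 11]
11: 0x5c (blk 11, set 3) → VC-HIT  vc=[27, 19]
12: 0x61 (blk 12, set 4) → MISS  vc=[27, 19, 52]
13: 0xa5 (blk 20, set 4) → MISS  vc=[19, 52, 12]
14: 0x62 (blk 12, set 4) → VC-HIT  vc=[19, 52, 20]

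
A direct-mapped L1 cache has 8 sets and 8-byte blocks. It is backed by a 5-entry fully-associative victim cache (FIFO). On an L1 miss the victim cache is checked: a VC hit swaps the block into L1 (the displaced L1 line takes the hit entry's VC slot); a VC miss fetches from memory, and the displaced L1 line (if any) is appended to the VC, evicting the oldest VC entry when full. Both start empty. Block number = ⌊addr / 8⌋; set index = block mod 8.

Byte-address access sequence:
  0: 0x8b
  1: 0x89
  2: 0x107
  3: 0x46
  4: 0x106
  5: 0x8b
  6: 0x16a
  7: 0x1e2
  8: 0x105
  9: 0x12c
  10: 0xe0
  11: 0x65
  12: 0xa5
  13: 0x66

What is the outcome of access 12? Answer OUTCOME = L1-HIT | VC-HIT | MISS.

OUTCOME = MISS

  [0] addr=0x8b blk=17 s=1: MISS | VC []
  [1] addr=0x89 blk=17 s=1: L1-HIT | VC []
  [2] addr=0x107 blk=32 s=0: MISS | VC []
  [3] addr=0x46 blk=8 s=0: MISS | VC [32]
  [4] addr=0x106 blk=32 s=0: VC-HIT | VC [8]
  [5] addr=0x8b blk=17 s=1: L1-HIT | VC [8]
  [6] addr=0x16a blk=45 s=5: MISS | VC [8]
  [7] addr=0x1e2 blk=60 s=4: MISS | VC [8]
  [8] addr=0x105 blk=32 s=0: L1-HIT | VC [8]
  [9] addr=0x12c blk=37 s=5: MISS | VC [8, 45]
  [10] addr=0xe0 blk=28 s=4: MISS | VC [8, 45, 60]
  [11] addr=0x65 blk=12 s=4: MISS | VC [8, 45, 60, 28]
  [12] addr=0xa5 blk=20 s=4: MISS | VC [8, 45, 60, 28, 12]
  [13] addr=0x66 blk=12 s=4: VC-HIT | VC [8, 45, 60, 28, 20]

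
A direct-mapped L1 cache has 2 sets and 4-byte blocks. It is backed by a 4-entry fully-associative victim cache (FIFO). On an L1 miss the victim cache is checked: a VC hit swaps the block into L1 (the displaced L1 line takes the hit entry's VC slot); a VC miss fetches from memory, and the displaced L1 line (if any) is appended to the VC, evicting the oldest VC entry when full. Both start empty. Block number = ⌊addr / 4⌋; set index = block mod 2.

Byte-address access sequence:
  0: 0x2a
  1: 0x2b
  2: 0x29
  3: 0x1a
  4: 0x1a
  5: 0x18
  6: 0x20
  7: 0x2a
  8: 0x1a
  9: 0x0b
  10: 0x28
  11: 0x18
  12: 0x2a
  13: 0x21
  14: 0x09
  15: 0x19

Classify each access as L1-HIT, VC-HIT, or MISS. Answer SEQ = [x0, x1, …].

  [0] addr=0x2a blk=10 s=0: MISS | VC []
  [1] addr=0x2b blk=10 s=0: L1-HIT | VC []
  [2] addr=0x29 blk=10 s=0: L1-HIT | VC []
  [3] addr=0x1a blk=6 s=0: MISS | VC [10]
  [4] addr=0x1a blk=6 s=0: L1-HIT | VC [10]
  [5] addr=0x18 blk=6 s=0: L1-HIT | VC [10]
  [6] addr=0x20 blk=8 s=0: MISS | VC [10, 6]
  [7] addr=0x2a blk=10 s=0: VC-HIT | VC [8, 6]
  [8] addr=0x1a blk=6 s=0: VC-HIT | VC [8, 10]
  [9] addr=0xb blk=2 s=0: MISS | VC [8, 10, 6]
  [10] addr=0x28 blk=10 s=0: VC-HIT | VC [8, 2, 6]
  [11] addr=0x18 blk=6 s=0: VC-HIT | VC [8, 2, 10]
  [12] addr=0x2a blk=10 s=0: VC-HIT | VC [8, 2, 6]
  [13] addr=0x21 blk=8 s=0: VC-HIT | VC [10, 2, 6]
  [14] addr=0x9 blk=2 s=0: VC-HIT | VC [10, 8, 6]
  [15] addr=0x19 blk=6 s=0: VC-HIT | VC [10, 8, 2]

SEQ = [MISS, L1-HIT, L1-HIT, MISS, L1-HIT, L1-HIT, MISS, VC-HIT, VC-HIT, MISS, VC-HIT, VC-HIT, VC-HIT, VC-HIT, VC-HIT, VC-HIT]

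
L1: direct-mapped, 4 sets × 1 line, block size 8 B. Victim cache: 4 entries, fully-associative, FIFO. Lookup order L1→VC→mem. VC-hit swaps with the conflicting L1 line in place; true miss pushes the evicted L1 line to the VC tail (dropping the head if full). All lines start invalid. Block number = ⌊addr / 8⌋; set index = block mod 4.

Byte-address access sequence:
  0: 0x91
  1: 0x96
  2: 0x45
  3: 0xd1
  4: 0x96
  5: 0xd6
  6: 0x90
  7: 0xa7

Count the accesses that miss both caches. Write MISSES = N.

  [0] addr=0x91 blk=18 s=2: MISS | VC []
  [1] addr=0x96 blk=18 s=2: L1-HIT | VC []
  [2] addr=0x45 blk=8 s=0: MISS | VC []
  [3] addr=0xd1 blk=26 s=2: MISS | VC [18]
  [4] addr=0x96 blk=18 s=2: VC-HIT | VC [26]
  [5] addr=0xd6 blk=26 s=2: VC-HIT | VC [18]
  [6] addr=0x90 blk=18 s=2: VC-HIT | VC [26]
  [7] addr=0xa7 blk=20 s=0: MISS | VC [26, 8]

MISSES = 4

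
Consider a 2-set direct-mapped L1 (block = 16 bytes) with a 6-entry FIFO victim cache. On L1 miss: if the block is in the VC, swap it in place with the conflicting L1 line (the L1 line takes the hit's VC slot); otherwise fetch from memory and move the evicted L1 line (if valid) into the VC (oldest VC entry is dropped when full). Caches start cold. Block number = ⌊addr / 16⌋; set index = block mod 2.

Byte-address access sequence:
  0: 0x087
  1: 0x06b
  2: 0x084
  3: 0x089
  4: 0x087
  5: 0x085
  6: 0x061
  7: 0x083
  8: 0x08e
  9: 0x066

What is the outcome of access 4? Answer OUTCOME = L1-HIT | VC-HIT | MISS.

0: 0x87 (blk 8, set 0) → MISS  vc=[]
1: 0x6b (blk 6, set 0) → MISS  vc=[8]
2: 0x84 (blk 8, set 0) → VC-HIT  vc=[6]
3: 0x89 (blk 8, set 0) → L1-HIT  vc=[6]
4: 0x87 (blk 8, set 0) → L1-HIT  vc=[6]
5: 0x85 (blk 8, set 0) → L1-HIT  vc=[6]
6: 0x61 (blk 6, set 0) → VC-HIT  vc=[8]
7: 0x83 (blk 8, set 0) → VC-HIT  vc=[6]
8: 0x8e (blk 8, set 0) → L1-HIT  vc=[6]
9: 0x66 (blk 6, set 0) → VC-HIT  vc=[8]

OUTCOME = L1-HIT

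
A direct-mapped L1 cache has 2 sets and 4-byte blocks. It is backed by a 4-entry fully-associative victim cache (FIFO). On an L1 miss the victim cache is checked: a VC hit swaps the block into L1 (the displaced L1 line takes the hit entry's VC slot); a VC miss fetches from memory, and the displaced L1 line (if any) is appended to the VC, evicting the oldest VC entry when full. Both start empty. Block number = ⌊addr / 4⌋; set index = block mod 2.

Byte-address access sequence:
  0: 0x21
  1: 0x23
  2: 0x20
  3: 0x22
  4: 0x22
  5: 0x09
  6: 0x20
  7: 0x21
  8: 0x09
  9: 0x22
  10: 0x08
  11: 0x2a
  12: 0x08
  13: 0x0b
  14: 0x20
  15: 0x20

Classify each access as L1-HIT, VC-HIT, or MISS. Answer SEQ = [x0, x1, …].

0: 0x21 (blk 8, set 0) → MISS  vc=[]
1: 0x23 (blk 8, set 0) → L1-HIT  vc=[]
2: 0x20 (blk 8, set 0) → L1-HIT  vc=[]
3: 0x22 (blk 8, set 0) → L1-HIT  vc=[]
4: 0x22 (blk 8, set 0) → L1-HIT  vc=[]
5: 0x9 (blk 2, set 0) → MISS  vc=[8]
6: 0x20 (blk 8, set 0) → VC-HIT  vc=[2]
7: 0x21 (blk 8, set 0) → L1-HIT  vc=[2]
8: 0x9 (blk 2, set 0) → VC-HIT  vc=[8]
9: 0x22 (blk 8, set 0) → VC-HIT  vc=[2]
10: 0x8 (blk 2, set 0) → VC-HIT  vc=[8]
11: 0x2a (blk 10, set 0) → MISS  vc=[8, 2]
12: 0x8 (blk 2, set 0) → VC-HIT  vc=[8, 10]
13: 0xb (blk 2, set 0) → L1-HIT  vc=[8, 10]
14: 0x20 (blk 8, set 0) → VC-HIT  vc=[2, 10]
15: 0x20 (blk 8, set 0) → L1-HIT  vc=[2, 10]

SEQ = [MISS, L1-HIT, L1-HIT, L1-HIT, L1-HIT, MISS, VC-HIT, L1-HIT, VC-HIT, VC-HIT, VC-HIT, MISS, VC-HIT, L1-HIT, VC-HIT, L1-HIT]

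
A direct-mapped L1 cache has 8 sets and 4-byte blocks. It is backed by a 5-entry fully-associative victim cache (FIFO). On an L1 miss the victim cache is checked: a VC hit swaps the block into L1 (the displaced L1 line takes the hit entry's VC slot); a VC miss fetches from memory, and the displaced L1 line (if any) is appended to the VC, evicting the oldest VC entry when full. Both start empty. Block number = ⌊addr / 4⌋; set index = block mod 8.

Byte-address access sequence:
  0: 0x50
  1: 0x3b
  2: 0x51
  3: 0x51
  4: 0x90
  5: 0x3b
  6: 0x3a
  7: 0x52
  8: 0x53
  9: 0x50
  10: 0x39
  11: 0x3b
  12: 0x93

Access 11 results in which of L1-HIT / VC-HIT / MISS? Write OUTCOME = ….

  [0] addr=0x50 blk=20 s=4: MISS | VC []
  [1] addr=0x3b blk=14 s=6: MISS | VC []
  [2] addr=0x51 blk=20 s=4: L1-HIT | VC []
  [3] addr=0x51 blk=20 s=4: L1-HIT | VC []
  [4] addr=0x90 blk=36 s=4: MISS | VC [20]
  [5] addr=0x3b blk=14 s=6: L1-HIT | VC [20]
  [6] addr=0x3a blk=14 s=6: L1-HIT | VC [20]
  [7] addr=0x52 blk=20 s=4: VC-HIT | VC [36]
  [8] addr=0x53 blk=20 s=4: L1-HIT | VC [36]
  [9] addr=0x50 blk=20 s=4: L1-HIT | VC [36]
  [10] addr=0x39 blk=14 s=6: L1-HIT | VC [36]
  [11] addr=0x3b blk=14 s=6: L1-HIT | VC [36]
  [12] addr=0x93 blk=36 s=4: VC-HIT | VC [20]

OUTCOME = L1-HIT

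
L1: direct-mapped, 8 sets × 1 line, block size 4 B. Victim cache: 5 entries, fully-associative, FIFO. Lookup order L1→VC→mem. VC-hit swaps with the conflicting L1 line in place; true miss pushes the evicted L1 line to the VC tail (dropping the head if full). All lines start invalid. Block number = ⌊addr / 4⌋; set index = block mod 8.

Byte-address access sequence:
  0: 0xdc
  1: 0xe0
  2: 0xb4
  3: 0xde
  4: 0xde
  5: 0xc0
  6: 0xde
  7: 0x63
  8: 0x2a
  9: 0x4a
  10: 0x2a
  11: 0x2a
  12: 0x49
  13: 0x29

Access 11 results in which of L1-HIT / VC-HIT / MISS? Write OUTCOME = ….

0: 0xdc (blk 55, set 7) → MISS  vc=[]
1: 0xe0 (blk 56, set 0) → MISS  vc=[]
2: 0xb4 (blk 45, set 5) → MISS  vc=[]
3: 0xde (blk 55, set 7) → L1-HIT  vc=[]
4: 0xde (blk 55, set 7) → L1-HIT  vc=[]
5: 0xc0 (blk 48, set 0) → MISS  vc=[56]
6: 0xde (blk 55, set 7) → L1-HIT  vc=[56]
7: 0x63 (blk 24, set 0) → MISS  vc=[56, 48]
8: 0x2a (blk 10, set 2) → MISS  vc=[56, 48]
9: 0x4a (blk 18, set 2) → MISS  vc=[56, 48, 10]
10: 0x2a (blk 10, set 2) → VC-HIT  vc=[56, 48, 18]
11: 0x2a (blk 10, set 2) → L1-HIT  vc=[56, 48, 18]
12: 0x49 (blk 18, set 2) → VC-HIT  vc=[56, 48, 10]
13: 0x29 (blk 10, set 2) → VC-HIT  vc=[56, 48, 18]

OUTCOME = L1-HIT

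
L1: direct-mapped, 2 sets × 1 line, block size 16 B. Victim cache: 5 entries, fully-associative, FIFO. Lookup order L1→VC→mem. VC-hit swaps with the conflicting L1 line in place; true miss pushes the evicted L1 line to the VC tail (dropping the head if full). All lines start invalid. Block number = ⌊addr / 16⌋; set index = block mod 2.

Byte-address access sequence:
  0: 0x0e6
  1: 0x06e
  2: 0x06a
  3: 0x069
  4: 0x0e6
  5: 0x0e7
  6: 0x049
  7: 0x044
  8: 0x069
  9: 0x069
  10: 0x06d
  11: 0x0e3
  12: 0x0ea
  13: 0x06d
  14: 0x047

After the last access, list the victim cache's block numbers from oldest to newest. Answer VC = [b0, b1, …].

  [0] addr=0xe6 blk=14 s=0: MISS | VC []
  [1] addr=0x6e blk=6 s=0: MISS | VC [14]
  [2] addr=0x6a blk=6 s=0: L1-HIT | VC [14]
  [3] addr=0x69 blk=6 s=0: L1-HIT | VC [14]
  [4] addr=0xe6 blk=14 s=0: VC-HIT | VC [6]
  [5] addr=0xe7 blk=14 s=0: L1-HIT | VC [6]
  [6] addr=0x49 blk=4 s=0: MISS | VC [6, 14]
  [7] addr=0x44 blk=4 s=0: L1-HIT | VC [6, 14]
  [8] addr=0x69 blk=6 s=0: VC-HIT | VC [4, 14]
  [9] addr=0x69 blk=6 s=0: L1-HIT | VC [4, 14]
  [10] addr=0x6d blk=6 s=0: L1-HIT | VC [4, 14]
  [11] addr=0xe3 blk=14 s=0: VC-HIT | VC [4, 6]
  [12] addr=0xea blk=14 s=0: L1-HIT | VC [4, 6]
  [13] addr=0x6d blk=6 s=0: VC-HIT | VC [4, 14]
  [14] addr=0x47 blk=4 s=0: VC-HIT | VC [6, 14]

VC = [6, 14]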